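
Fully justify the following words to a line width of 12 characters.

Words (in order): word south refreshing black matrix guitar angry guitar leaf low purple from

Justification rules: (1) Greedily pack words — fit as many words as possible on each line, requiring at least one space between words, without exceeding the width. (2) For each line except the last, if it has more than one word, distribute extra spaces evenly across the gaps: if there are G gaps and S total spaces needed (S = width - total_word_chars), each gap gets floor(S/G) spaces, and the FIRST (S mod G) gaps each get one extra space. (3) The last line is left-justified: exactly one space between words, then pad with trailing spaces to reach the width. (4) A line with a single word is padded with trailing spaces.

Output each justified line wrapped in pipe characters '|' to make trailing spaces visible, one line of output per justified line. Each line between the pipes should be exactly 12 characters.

Answer: |word   south|
|refreshing  |
|black matrix|
|guitar angry|
|guitar  leaf|
|low   purple|
|from        |

Derivation:
Line 1: ['word', 'south'] (min_width=10, slack=2)
Line 2: ['refreshing'] (min_width=10, slack=2)
Line 3: ['black', 'matrix'] (min_width=12, slack=0)
Line 4: ['guitar', 'angry'] (min_width=12, slack=0)
Line 5: ['guitar', 'leaf'] (min_width=11, slack=1)
Line 6: ['low', 'purple'] (min_width=10, slack=2)
Line 7: ['from'] (min_width=4, slack=8)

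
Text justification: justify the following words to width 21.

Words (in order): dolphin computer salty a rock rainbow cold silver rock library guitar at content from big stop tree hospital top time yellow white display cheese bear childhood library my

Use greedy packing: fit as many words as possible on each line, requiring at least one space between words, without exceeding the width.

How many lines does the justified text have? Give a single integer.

Answer: 9

Derivation:
Line 1: ['dolphin', 'computer'] (min_width=16, slack=5)
Line 2: ['salty', 'a', 'rock', 'rainbow'] (min_width=20, slack=1)
Line 3: ['cold', 'silver', 'rock'] (min_width=16, slack=5)
Line 4: ['library', 'guitar', 'at'] (min_width=17, slack=4)
Line 5: ['content', 'from', 'big', 'stop'] (min_width=21, slack=0)
Line 6: ['tree', 'hospital', 'top'] (min_width=17, slack=4)
Line 7: ['time', 'yellow', 'white'] (min_width=17, slack=4)
Line 8: ['display', 'cheese', 'bear'] (min_width=19, slack=2)
Line 9: ['childhood', 'library', 'my'] (min_width=20, slack=1)
Total lines: 9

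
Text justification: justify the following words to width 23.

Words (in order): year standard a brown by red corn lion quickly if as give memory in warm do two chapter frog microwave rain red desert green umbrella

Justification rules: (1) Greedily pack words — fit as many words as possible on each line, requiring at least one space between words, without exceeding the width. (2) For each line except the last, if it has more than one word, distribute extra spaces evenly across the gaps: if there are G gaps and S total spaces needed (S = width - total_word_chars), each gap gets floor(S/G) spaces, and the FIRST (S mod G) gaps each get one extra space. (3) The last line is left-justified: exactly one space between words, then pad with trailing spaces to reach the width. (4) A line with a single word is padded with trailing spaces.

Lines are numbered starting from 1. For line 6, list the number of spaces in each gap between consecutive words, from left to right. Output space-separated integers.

Answer: 2 2 1

Derivation:
Line 1: ['year', 'standard', 'a', 'brown'] (min_width=21, slack=2)
Line 2: ['by', 'red', 'corn', 'lion'] (min_width=16, slack=7)
Line 3: ['quickly', 'if', 'as', 'give'] (min_width=18, slack=5)
Line 4: ['memory', 'in', 'warm', 'do', 'two'] (min_width=21, slack=2)
Line 5: ['chapter', 'frog', 'microwave'] (min_width=22, slack=1)
Line 6: ['rain', 'red', 'desert', 'green'] (min_width=21, slack=2)
Line 7: ['umbrella'] (min_width=8, slack=15)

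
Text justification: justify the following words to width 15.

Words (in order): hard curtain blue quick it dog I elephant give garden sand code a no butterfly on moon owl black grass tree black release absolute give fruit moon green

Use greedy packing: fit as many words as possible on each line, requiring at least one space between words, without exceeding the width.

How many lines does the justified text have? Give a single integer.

Answer: 12

Derivation:
Line 1: ['hard', 'curtain'] (min_width=12, slack=3)
Line 2: ['blue', 'quick', 'it'] (min_width=13, slack=2)
Line 3: ['dog', 'I', 'elephant'] (min_width=14, slack=1)
Line 4: ['give', 'garden'] (min_width=11, slack=4)
Line 5: ['sand', 'code', 'a', 'no'] (min_width=14, slack=1)
Line 6: ['butterfly', 'on'] (min_width=12, slack=3)
Line 7: ['moon', 'owl', 'black'] (min_width=14, slack=1)
Line 8: ['grass', 'tree'] (min_width=10, slack=5)
Line 9: ['black', 'release'] (min_width=13, slack=2)
Line 10: ['absolute', 'give'] (min_width=13, slack=2)
Line 11: ['fruit', 'moon'] (min_width=10, slack=5)
Line 12: ['green'] (min_width=5, slack=10)
Total lines: 12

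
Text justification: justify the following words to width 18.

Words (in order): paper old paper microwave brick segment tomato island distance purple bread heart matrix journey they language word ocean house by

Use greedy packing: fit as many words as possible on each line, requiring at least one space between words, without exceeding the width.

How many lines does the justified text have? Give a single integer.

Answer: 8

Derivation:
Line 1: ['paper', 'old', 'paper'] (min_width=15, slack=3)
Line 2: ['microwave', 'brick'] (min_width=15, slack=3)
Line 3: ['segment', 'tomato'] (min_width=14, slack=4)
Line 4: ['island', 'distance'] (min_width=15, slack=3)
Line 5: ['purple', 'bread', 'heart'] (min_width=18, slack=0)
Line 6: ['matrix', 'journey'] (min_width=14, slack=4)
Line 7: ['they', 'language', 'word'] (min_width=18, slack=0)
Line 8: ['ocean', 'house', 'by'] (min_width=14, slack=4)
Total lines: 8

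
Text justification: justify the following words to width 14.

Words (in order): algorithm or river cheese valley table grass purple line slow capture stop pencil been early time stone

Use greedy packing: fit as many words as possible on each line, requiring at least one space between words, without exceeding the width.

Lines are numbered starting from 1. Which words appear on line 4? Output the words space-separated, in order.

Answer: grass purple

Derivation:
Line 1: ['algorithm', 'or'] (min_width=12, slack=2)
Line 2: ['river', 'cheese'] (min_width=12, slack=2)
Line 3: ['valley', 'table'] (min_width=12, slack=2)
Line 4: ['grass', 'purple'] (min_width=12, slack=2)
Line 5: ['line', 'slow'] (min_width=9, slack=5)
Line 6: ['capture', 'stop'] (min_width=12, slack=2)
Line 7: ['pencil', 'been'] (min_width=11, slack=3)
Line 8: ['early', 'time'] (min_width=10, slack=4)
Line 9: ['stone'] (min_width=5, slack=9)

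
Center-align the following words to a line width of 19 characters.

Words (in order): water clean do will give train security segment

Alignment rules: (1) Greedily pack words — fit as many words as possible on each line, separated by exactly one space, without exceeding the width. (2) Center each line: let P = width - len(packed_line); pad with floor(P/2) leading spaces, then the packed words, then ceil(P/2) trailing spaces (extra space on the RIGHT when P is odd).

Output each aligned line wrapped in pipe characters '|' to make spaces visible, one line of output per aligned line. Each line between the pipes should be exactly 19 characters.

Line 1: ['water', 'clean', 'do', 'will'] (min_width=19, slack=0)
Line 2: ['give', 'train', 'security'] (min_width=19, slack=0)
Line 3: ['segment'] (min_width=7, slack=12)

Answer: |water clean do will|
|give train security|
|      segment      |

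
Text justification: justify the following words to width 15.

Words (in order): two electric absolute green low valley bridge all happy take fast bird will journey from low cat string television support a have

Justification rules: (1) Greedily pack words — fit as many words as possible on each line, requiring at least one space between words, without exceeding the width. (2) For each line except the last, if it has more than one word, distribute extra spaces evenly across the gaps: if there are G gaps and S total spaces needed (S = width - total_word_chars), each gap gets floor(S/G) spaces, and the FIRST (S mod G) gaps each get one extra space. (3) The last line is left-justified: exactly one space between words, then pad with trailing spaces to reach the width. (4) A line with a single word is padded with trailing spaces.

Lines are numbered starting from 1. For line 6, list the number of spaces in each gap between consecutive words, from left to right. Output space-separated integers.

Answer: 7

Derivation:
Line 1: ['two', 'electric'] (min_width=12, slack=3)
Line 2: ['absolute', 'green'] (min_width=14, slack=1)
Line 3: ['low', 'valley'] (min_width=10, slack=5)
Line 4: ['bridge', 'all'] (min_width=10, slack=5)
Line 5: ['happy', 'take', 'fast'] (min_width=15, slack=0)
Line 6: ['bird', 'will'] (min_width=9, slack=6)
Line 7: ['journey', 'from'] (min_width=12, slack=3)
Line 8: ['low', 'cat', 'string'] (min_width=14, slack=1)
Line 9: ['television'] (min_width=10, slack=5)
Line 10: ['support', 'a', 'have'] (min_width=14, slack=1)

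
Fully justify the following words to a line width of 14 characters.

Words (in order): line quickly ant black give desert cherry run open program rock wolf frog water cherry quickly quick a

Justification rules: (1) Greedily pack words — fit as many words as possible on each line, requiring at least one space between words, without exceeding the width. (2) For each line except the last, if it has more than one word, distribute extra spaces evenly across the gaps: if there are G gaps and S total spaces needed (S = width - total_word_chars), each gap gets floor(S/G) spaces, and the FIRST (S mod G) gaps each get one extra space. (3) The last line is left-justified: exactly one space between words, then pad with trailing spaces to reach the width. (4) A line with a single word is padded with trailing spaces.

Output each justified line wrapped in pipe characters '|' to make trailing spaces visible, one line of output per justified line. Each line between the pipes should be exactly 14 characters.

Line 1: ['line', 'quickly'] (min_width=12, slack=2)
Line 2: ['ant', 'black', 'give'] (min_width=14, slack=0)
Line 3: ['desert', 'cherry'] (min_width=13, slack=1)
Line 4: ['run', 'open'] (min_width=8, slack=6)
Line 5: ['program', 'rock'] (min_width=12, slack=2)
Line 6: ['wolf', 'frog'] (min_width=9, slack=5)
Line 7: ['water', 'cherry'] (min_width=12, slack=2)
Line 8: ['quickly', 'quick'] (min_width=13, slack=1)
Line 9: ['a'] (min_width=1, slack=13)

Answer: |line   quickly|
|ant black give|
|desert  cherry|
|run       open|
|program   rock|
|wolf      frog|
|water   cherry|
|quickly  quick|
|a             |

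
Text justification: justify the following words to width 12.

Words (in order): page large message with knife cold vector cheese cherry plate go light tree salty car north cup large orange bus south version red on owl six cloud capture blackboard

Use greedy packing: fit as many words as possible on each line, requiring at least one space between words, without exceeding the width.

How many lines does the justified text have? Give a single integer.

Line 1: ['page', 'large'] (min_width=10, slack=2)
Line 2: ['message', 'with'] (min_width=12, slack=0)
Line 3: ['knife', 'cold'] (min_width=10, slack=2)
Line 4: ['vector'] (min_width=6, slack=6)
Line 5: ['cheese'] (min_width=6, slack=6)
Line 6: ['cherry', 'plate'] (min_width=12, slack=0)
Line 7: ['go', 'light'] (min_width=8, slack=4)
Line 8: ['tree', 'salty'] (min_width=10, slack=2)
Line 9: ['car', 'north'] (min_width=9, slack=3)
Line 10: ['cup', 'large'] (min_width=9, slack=3)
Line 11: ['orange', 'bus'] (min_width=10, slack=2)
Line 12: ['south'] (min_width=5, slack=7)
Line 13: ['version', 'red'] (min_width=11, slack=1)
Line 14: ['on', 'owl', 'six'] (min_width=10, slack=2)
Line 15: ['cloud'] (min_width=5, slack=7)
Line 16: ['capture'] (min_width=7, slack=5)
Line 17: ['blackboard'] (min_width=10, slack=2)
Total lines: 17

Answer: 17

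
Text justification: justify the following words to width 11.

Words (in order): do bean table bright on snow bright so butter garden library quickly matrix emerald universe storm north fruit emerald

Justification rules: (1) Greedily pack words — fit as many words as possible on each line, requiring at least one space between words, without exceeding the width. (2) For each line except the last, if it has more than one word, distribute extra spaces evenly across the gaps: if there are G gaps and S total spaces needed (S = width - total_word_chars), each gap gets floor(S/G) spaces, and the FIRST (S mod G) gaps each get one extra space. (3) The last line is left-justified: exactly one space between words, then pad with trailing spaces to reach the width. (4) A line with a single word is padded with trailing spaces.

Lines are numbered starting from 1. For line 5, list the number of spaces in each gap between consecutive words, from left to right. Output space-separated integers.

Answer: 3

Derivation:
Line 1: ['do', 'bean'] (min_width=7, slack=4)
Line 2: ['table'] (min_width=5, slack=6)
Line 3: ['bright', 'on'] (min_width=9, slack=2)
Line 4: ['snow', 'bright'] (min_width=11, slack=0)
Line 5: ['so', 'butter'] (min_width=9, slack=2)
Line 6: ['garden'] (min_width=6, slack=5)
Line 7: ['library'] (min_width=7, slack=4)
Line 8: ['quickly'] (min_width=7, slack=4)
Line 9: ['matrix'] (min_width=6, slack=5)
Line 10: ['emerald'] (min_width=7, slack=4)
Line 11: ['universe'] (min_width=8, slack=3)
Line 12: ['storm', 'north'] (min_width=11, slack=0)
Line 13: ['fruit'] (min_width=5, slack=6)
Line 14: ['emerald'] (min_width=7, slack=4)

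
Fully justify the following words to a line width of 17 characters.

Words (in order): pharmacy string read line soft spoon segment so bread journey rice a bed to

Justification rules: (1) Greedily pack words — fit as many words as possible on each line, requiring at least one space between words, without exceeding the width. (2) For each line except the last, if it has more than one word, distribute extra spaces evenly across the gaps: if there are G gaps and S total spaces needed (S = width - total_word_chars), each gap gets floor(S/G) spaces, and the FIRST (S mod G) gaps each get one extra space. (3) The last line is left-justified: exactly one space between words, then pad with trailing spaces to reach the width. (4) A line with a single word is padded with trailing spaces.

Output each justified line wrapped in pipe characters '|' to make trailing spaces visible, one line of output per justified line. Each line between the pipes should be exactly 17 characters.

Line 1: ['pharmacy', 'string'] (min_width=15, slack=2)
Line 2: ['read', 'line', 'soft'] (min_width=14, slack=3)
Line 3: ['spoon', 'segment', 'so'] (min_width=16, slack=1)
Line 4: ['bread', 'journey'] (min_width=13, slack=4)
Line 5: ['rice', 'a', 'bed', 'to'] (min_width=13, slack=4)

Answer: |pharmacy   string|
|read   line  soft|
|spoon  segment so|
|bread     journey|
|rice a bed to    |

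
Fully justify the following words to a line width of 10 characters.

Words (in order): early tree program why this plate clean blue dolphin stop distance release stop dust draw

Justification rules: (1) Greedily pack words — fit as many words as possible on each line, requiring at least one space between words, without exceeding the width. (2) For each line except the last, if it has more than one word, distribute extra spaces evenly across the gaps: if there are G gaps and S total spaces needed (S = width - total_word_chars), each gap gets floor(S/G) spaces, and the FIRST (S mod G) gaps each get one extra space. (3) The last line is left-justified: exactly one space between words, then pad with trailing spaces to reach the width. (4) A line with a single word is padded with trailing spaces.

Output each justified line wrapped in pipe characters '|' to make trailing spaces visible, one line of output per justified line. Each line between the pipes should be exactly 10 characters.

Answer: |early tree|
|program   |
|why   this|
|plate     |
|clean blue|
|dolphin   |
|stop      |
|distance  |
|release   |
|stop  dust|
|draw      |

Derivation:
Line 1: ['early', 'tree'] (min_width=10, slack=0)
Line 2: ['program'] (min_width=7, slack=3)
Line 3: ['why', 'this'] (min_width=8, slack=2)
Line 4: ['plate'] (min_width=5, slack=5)
Line 5: ['clean', 'blue'] (min_width=10, slack=0)
Line 6: ['dolphin'] (min_width=7, slack=3)
Line 7: ['stop'] (min_width=4, slack=6)
Line 8: ['distance'] (min_width=8, slack=2)
Line 9: ['release'] (min_width=7, slack=3)
Line 10: ['stop', 'dust'] (min_width=9, slack=1)
Line 11: ['draw'] (min_width=4, slack=6)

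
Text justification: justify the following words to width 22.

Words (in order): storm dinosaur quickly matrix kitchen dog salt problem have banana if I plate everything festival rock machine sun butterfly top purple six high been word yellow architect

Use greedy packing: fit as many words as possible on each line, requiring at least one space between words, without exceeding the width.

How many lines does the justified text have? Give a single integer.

Answer: 9

Derivation:
Line 1: ['storm', 'dinosaur', 'quickly'] (min_width=22, slack=0)
Line 2: ['matrix', 'kitchen', 'dog'] (min_width=18, slack=4)
Line 3: ['salt', 'problem', 'have'] (min_width=17, slack=5)
Line 4: ['banana', 'if', 'I', 'plate'] (min_width=17, slack=5)
Line 5: ['everything', 'festival'] (min_width=19, slack=3)
Line 6: ['rock', 'machine', 'sun'] (min_width=16, slack=6)
Line 7: ['butterfly', 'top', 'purple'] (min_width=20, slack=2)
Line 8: ['six', 'high', 'been', 'word'] (min_width=18, slack=4)
Line 9: ['yellow', 'architect'] (min_width=16, slack=6)
Total lines: 9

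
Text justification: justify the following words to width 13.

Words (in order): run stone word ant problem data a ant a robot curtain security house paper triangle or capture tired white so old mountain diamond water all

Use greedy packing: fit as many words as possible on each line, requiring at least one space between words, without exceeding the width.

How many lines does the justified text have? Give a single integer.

Line 1: ['run', 'stone'] (min_width=9, slack=4)
Line 2: ['word', 'ant'] (min_width=8, slack=5)
Line 3: ['problem', 'data'] (min_width=12, slack=1)
Line 4: ['a', 'ant', 'a', 'robot'] (min_width=13, slack=0)
Line 5: ['curtain'] (min_width=7, slack=6)
Line 6: ['security'] (min_width=8, slack=5)
Line 7: ['house', 'paper'] (min_width=11, slack=2)
Line 8: ['triangle', 'or'] (min_width=11, slack=2)
Line 9: ['capture', 'tired'] (min_width=13, slack=0)
Line 10: ['white', 'so', 'old'] (min_width=12, slack=1)
Line 11: ['mountain'] (min_width=8, slack=5)
Line 12: ['diamond', 'water'] (min_width=13, slack=0)
Line 13: ['all'] (min_width=3, slack=10)
Total lines: 13

Answer: 13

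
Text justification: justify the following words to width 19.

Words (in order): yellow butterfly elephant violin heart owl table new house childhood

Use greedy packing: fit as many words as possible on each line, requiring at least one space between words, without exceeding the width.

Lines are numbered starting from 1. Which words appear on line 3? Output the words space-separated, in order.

Line 1: ['yellow', 'butterfly'] (min_width=16, slack=3)
Line 2: ['elephant', 'violin'] (min_width=15, slack=4)
Line 3: ['heart', 'owl', 'table', 'new'] (min_width=19, slack=0)
Line 4: ['house', 'childhood'] (min_width=15, slack=4)

Answer: heart owl table new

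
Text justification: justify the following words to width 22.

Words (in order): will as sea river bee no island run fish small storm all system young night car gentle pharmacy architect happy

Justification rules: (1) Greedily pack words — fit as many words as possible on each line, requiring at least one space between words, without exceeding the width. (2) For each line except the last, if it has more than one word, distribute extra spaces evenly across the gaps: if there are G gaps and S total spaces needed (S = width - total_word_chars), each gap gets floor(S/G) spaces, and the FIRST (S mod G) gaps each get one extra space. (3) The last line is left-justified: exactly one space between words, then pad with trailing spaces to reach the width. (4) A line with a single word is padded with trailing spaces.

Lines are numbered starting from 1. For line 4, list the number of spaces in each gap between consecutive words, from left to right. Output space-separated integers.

Line 1: ['will', 'as', 'sea', 'river', 'bee'] (min_width=21, slack=1)
Line 2: ['no', 'island', 'run', 'fish'] (min_width=18, slack=4)
Line 3: ['small', 'storm', 'all', 'system'] (min_width=22, slack=0)
Line 4: ['young', 'night', 'car', 'gentle'] (min_width=22, slack=0)
Line 5: ['pharmacy', 'architect'] (min_width=18, slack=4)
Line 6: ['happy'] (min_width=5, slack=17)

Answer: 1 1 1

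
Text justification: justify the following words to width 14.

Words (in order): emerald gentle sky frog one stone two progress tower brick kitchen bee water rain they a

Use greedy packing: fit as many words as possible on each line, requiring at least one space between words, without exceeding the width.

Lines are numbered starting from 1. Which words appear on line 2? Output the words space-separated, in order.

Line 1: ['emerald', 'gentle'] (min_width=14, slack=0)
Line 2: ['sky', 'frog', 'one'] (min_width=12, slack=2)
Line 3: ['stone', 'two'] (min_width=9, slack=5)
Line 4: ['progress', 'tower'] (min_width=14, slack=0)
Line 5: ['brick', 'kitchen'] (min_width=13, slack=1)
Line 6: ['bee', 'water', 'rain'] (min_width=14, slack=0)
Line 7: ['they', 'a'] (min_width=6, slack=8)

Answer: sky frog one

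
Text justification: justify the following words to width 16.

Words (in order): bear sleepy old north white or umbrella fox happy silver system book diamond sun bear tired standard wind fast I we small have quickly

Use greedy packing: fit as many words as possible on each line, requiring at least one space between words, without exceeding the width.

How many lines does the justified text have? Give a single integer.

Line 1: ['bear', 'sleepy', 'old'] (min_width=15, slack=1)
Line 2: ['north', 'white', 'or'] (min_width=14, slack=2)
Line 3: ['umbrella', 'fox'] (min_width=12, slack=4)
Line 4: ['happy', 'silver'] (min_width=12, slack=4)
Line 5: ['system', 'book'] (min_width=11, slack=5)
Line 6: ['diamond', 'sun', 'bear'] (min_width=16, slack=0)
Line 7: ['tired', 'standard'] (min_width=14, slack=2)
Line 8: ['wind', 'fast', 'I', 'we'] (min_width=14, slack=2)
Line 9: ['small', 'have'] (min_width=10, slack=6)
Line 10: ['quickly'] (min_width=7, slack=9)
Total lines: 10

Answer: 10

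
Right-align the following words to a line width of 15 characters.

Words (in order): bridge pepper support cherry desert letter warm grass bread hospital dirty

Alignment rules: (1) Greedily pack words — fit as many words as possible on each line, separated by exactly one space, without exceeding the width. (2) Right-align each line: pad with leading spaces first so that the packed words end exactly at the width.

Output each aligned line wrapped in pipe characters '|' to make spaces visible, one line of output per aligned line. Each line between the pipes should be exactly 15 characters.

Line 1: ['bridge', 'pepper'] (min_width=13, slack=2)
Line 2: ['support', 'cherry'] (min_width=14, slack=1)
Line 3: ['desert', 'letter'] (min_width=13, slack=2)
Line 4: ['warm', 'grass'] (min_width=10, slack=5)
Line 5: ['bread', 'hospital'] (min_width=14, slack=1)
Line 6: ['dirty'] (min_width=5, slack=10)

Answer: |  bridge pepper|
| support cherry|
|  desert letter|
|     warm grass|
| bread hospital|
|          dirty|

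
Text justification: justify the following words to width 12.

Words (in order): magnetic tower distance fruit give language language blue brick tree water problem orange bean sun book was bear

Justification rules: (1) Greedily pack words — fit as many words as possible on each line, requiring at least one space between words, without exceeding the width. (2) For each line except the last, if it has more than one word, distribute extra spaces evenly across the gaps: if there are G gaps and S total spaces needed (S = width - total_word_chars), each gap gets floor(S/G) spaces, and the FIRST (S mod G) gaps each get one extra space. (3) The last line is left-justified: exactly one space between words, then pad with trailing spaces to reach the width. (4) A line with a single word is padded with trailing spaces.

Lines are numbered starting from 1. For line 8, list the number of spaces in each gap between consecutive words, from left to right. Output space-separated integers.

Line 1: ['magnetic'] (min_width=8, slack=4)
Line 2: ['tower'] (min_width=5, slack=7)
Line 3: ['distance'] (min_width=8, slack=4)
Line 4: ['fruit', 'give'] (min_width=10, slack=2)
Line 5: ['language'] (min_width=8, slack=4)
Line 6: ['language'] (min_width=8, slack=4)
Line 7: ['blue', 'brick'] (min_width=10, slack=2)
Line 8: ['tree', 'water'] (min_width=10, slack=2)
Line 9: ['problem'] (min_width=7, slack=5)
Line 10: ['orange', 'bean'] (min_width=11, slack=1)
Line 11: ['sun', 'book', 'was'] (min_width=12, slack=0)
Line 12: ['bear'] (min_width=4, slack=8)

Answer: 3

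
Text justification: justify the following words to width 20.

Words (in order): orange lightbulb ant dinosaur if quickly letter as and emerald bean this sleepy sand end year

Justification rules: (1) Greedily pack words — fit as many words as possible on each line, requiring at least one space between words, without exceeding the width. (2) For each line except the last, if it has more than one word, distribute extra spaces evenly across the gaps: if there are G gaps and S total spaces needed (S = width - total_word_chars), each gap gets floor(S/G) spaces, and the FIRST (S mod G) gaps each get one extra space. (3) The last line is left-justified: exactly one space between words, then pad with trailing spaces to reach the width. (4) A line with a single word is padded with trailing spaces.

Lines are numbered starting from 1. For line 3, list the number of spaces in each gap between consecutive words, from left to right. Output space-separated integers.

Line 1: ['orange', 'lightbulb', 'ant'] (min_width=20, slack=0)
Line 2: ['dinosaur', 'if', 'quickly'] (min_width=19, slack=1)
Line 3: ['letter', 'as', 'and'] (min_width=13, slack=7)
Line 4: ['emerald', 'bean', 'this'] (min_width=17, slack=3)
Line 5: ['sleepy', 'sand', 'end', 'year'] (min_width=20, slack=0)

Answer: 5 4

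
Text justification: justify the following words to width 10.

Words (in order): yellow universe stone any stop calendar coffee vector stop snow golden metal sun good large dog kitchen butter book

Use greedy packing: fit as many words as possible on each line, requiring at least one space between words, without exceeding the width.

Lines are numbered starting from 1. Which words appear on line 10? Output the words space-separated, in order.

Line 1: ['yellow'] (min_width=6, slack=4)
Line 2: ['universe'] (min_width=8, slack=2)
Line 3: ['stone', 'any'] (min_width=9, slack=1)
Line 4: ['stop'] (min_width=4, slack=6)
Line 5: ['calendar'] (min_width=8, slack=2)
Line 6: ['coffee'] (min_width=6, slack=4)
Line 7: ['vector'] (min_width=6, slack=4)
Line 8: ['stop', 'snow'] (min_width=9, slack=1)
Line 9: ['golden'] (min_width=6, slack=4)
Line 10: ['metal', 'sun'] (min_width=9, slack=1)
Line 11: ['good', 'large'] (min_width=10, slack=0)
Line 12: ['dog'] (min_width=3, slack=7)
Line 13: ['kitchen'] (min_width=7, slack=3)
Line 14: ['butter'] (min_width=6, slack=4)
Line 15: ['book'] (min_width=4, slack=6)

Answer: metal sun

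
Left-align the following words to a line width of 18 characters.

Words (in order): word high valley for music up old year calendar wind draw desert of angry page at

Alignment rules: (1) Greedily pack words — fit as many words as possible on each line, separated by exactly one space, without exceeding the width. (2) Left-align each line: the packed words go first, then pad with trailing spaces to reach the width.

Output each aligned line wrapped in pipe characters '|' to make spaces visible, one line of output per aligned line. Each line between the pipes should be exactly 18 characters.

Answer: |word high valley  |
|for music up old  |
|year calendar wind|
|draw desert of    |
|angry page at     |

Derivation:
Line 1: ['word', 'high', 'valley'] (min_width=16, slack=2)
Line 2: ['for', 'music', 'up', 'old'] (min_width=16, slack=2)
Line 3: ['year', 'calendar', 'wind'] (min_width=18, slack=0)
Line 4: ['draw', 'desert', 'of'] (min_width=14, slack=4)
Line 5: ['angry', 'page', 'at'] (min_width=13, slack=5)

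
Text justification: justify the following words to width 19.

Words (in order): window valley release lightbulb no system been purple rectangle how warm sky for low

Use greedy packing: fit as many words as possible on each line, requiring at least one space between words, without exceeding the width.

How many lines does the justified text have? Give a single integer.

Line 1: ['window', 'valley'] (min_width=13, slack=6)
Line 2: ['release', 'lightbulb'] (min_width=17, slack=2)
Line 3: ['no', 'system', 'been'] (min_width=14, slack=5)
Line 4: ['purple', 'rectangle'] (min_width=16, slack=3)
Line 5: ['how', 'warm', 'sky', 'for'] (min_width=16, slack=3)
Line 6: ['low'] (min_width=3, slack=16)
Total lines: 6

Answer: 6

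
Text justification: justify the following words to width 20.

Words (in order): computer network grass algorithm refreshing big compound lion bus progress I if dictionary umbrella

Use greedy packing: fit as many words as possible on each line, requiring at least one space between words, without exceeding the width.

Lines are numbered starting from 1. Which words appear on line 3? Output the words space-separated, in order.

Answer: refreshing big

Derivation:
Line 1: ['computer', 'network'] (min_width=16, slack=4)
Line 2: ['grass', 'algorithm'] (min_width=15, slack=5)
Line 3: ['refreshing', 'big'] (min_width=14, slack=6)
Line 4: ['compound', 'lion', 'bus'] (min_width=17, slack=3)
Line 5: ['progress', 'I', 'if'] (min_width=13, slack=7)
Line 6: ['dictionary', 'umbrella'] (min_width=19, slack=1)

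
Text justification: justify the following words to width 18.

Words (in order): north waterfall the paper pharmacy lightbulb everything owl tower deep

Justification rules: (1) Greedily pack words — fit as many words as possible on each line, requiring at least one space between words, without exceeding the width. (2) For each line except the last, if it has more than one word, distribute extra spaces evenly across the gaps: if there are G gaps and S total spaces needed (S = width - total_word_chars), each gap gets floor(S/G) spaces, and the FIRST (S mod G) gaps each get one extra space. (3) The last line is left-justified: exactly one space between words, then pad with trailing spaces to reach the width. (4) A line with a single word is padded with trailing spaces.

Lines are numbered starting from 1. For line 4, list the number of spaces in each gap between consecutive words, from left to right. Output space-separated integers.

Line 1: ['north', 'waterfall'] (min_width=15, slack=3)
Line 2: ['the', 'paper', 'pharmacy'] (min_width=18, slack=0)
Line 3: ['lightbulb'] (min_width=9, slack=9)
Line 4: ['everything', 'owl'] (min_width=14, slack=4)
Line 5: ['tower', 'deep'] (min_width=10, slack=8)

Answer: 5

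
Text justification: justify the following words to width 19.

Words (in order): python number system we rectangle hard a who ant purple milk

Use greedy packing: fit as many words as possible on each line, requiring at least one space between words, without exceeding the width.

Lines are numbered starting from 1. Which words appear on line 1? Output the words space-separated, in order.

Line 1: ['python', 'number'] (min_width=13, slack=6)
Line 2: ['system', 'we', 'rectangle'] (min_width=19, slack=0)
Line 3: ['hard', 'a', 'who', 'ant'] (min_width=14, slack=5)
Line 4: ['purple', 'milk'] (min_width=11, slack=8)

Answer: python number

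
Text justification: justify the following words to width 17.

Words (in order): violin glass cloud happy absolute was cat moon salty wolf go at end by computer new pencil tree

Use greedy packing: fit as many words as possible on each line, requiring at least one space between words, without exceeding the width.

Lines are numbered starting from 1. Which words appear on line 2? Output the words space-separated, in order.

Line 1: ['violin', 'glass'] (min_width=12, slack=5)
Line 2: ['cloud', 'happy'] (min_width=11, slack=6)
Line 3: ['absolute', 'was', 'cat'] (min_width=16, slack=1)
Line 4: ['moon', 'salty', 'wolf'] (min_width=15, slack=2)
Line 5: ['go', 'at', 'end', 'by'] (min_width=12, slack=5)
Line 6: ['computer', 'new'] (min_width=12, slack=5)
Line 7: ['pencil', 'tree'] (min_width=11, slack=6)

Answer: cloud happy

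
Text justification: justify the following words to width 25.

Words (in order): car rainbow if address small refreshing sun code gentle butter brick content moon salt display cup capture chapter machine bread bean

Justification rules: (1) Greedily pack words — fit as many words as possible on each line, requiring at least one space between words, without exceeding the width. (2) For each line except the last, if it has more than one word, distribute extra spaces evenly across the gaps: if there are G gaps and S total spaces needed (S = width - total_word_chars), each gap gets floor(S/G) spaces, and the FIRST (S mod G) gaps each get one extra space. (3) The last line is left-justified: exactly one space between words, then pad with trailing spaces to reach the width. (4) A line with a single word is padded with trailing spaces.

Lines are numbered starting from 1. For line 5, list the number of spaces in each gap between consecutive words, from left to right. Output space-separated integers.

Line 1: ['car', 'rainbow', 'if', 'address'] (min_width=22, slack=3)
Line 2: ['small', 'refreshing', 'sun', 'code'] (min_width=25, slack=0)
Line 3: ['gentle', 'butter', 'brick'] (min_width=19, slack=6)
Line 4: ['content', 'moon', 'salt', 'display'] (min_width=25, slack=0)
Line 5: ['cup', 'capture', 'chapter'] (min_width=19, slack=6)
Line 6: ['machine', 'bread', 'bean'] (min_width=18, slack=7)

Answer: 4 4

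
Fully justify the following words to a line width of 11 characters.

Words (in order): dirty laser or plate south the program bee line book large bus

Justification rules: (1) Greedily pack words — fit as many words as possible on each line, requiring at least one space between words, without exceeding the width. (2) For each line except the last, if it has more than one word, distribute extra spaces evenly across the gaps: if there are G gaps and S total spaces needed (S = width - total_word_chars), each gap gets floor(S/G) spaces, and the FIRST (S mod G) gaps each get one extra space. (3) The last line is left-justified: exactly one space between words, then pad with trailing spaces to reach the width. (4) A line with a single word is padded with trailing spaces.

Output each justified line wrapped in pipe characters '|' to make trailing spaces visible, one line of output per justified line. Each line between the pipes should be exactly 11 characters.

Line 1: ['dirty', 'laser'] (min_width=11, slack=0)
Line 2: ['or', 'plate'] (min_width=8, slack=3)
Line 3: ['south', 'the'] (min_width=9, slack=2)
Line 4: ['program', 'bee'] (min_width=11, slack=0)
Line 5: ['line', 'book'] (min_width=9, slack=2)
Line 6: ['large', 'bus'] (min_width=9, slack=2)

Answer: |dirty laser|
|or    plate|
|south   the|
|program bee|
|line   book|
|large bus  |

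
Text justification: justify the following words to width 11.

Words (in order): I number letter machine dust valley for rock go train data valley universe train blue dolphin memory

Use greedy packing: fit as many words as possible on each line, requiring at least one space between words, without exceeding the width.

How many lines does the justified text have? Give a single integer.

Answer: 11

Derivation:
Line 1: ['I', 'number'] (min_width=8, slack=3)
Line 2: ['letter'] (min_width=6, slack=5)
Line 3: ['machine'] (min_width=7, slack=4)
Line 4: ['dust', 'valley'] (min_width=11, slack=0)
Line 5: ['for', 'rock', 'go'] (min_width=11, slack=0)
Line 6: ['train', 'data'] (min_width=10, slack=1)
Line 7: ['valley'] (min_width=6, slack=5)
Line 8: ['universe'] (min_width=8, slack=3)
Line 9: ['train', 'blue'] (min_width=10, slack=1)
Line 10: ['dolphin'] (min_width=7, slack=4)
Line 11: ['memory'] (min_width=6, slack=5)
Total lines: 11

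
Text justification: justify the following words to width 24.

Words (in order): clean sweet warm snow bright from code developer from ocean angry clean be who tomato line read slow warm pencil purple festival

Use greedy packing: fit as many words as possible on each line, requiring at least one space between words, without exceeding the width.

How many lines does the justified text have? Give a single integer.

Answer: 7

Derivation:
Line 1: ['clean', 'sweet', 'warm', 'snow'] (min_width=21, slack=3)
Line 2: ['bright', 'from', 'code'] (min_width=16, slack=8)
Line 3: ['developer', 'from', 'ocean'] (min_width=20, slack=4)
Line 4: ['angry', 'clean', 'be', 'who'] (min_width=18, slack=6)
Line 5: ['tomato', 'line', 'read', 'slow'] (min_width=21, slack=3)
Line 6: ['warm', 'pencil', 'purple'] (min_width=18, slack=6)
Line 7: ['festival'] (min_width=8, slack=16)
Total lines: 7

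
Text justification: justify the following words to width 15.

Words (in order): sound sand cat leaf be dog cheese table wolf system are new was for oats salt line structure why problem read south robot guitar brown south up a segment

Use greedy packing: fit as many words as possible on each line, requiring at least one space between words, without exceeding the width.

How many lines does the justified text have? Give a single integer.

Answer: 12

Derivation:
Line 1: ['sound', 'sand', 'cat'] (min_width=14, slack=1)
Line 2: ['leaf', 'be', 'dog'] (min_width=11, slack=4)
Line 3: ['cheese', 'table'] (min_width=12, slack=3)
Line 4: ['wolf', 'system', 'are'] (min_width=15, slack=0)
Line 5: ['new', 'was', 'for'] (min_width=11, slack=4)
Line 6: ['oats', 'salt', 'line'] (min_width=14, slack=1)
Line 7: ['structure', 'why'] (min_width=13, slack=2)
Line 8: ['problem', 'read'] (min_width=12, slack=3)
Line 9: ['south', 'robot'] (min_width=11, slack=4)
Line 10: ['guitar', 'brown'] (min_width=12, slack=3)
Line 11: ['south', 'up', 'a'] (min_width=10, slack=5)
Line 12: ['segment'] (min_width=7, slack=8)
Total lines: 12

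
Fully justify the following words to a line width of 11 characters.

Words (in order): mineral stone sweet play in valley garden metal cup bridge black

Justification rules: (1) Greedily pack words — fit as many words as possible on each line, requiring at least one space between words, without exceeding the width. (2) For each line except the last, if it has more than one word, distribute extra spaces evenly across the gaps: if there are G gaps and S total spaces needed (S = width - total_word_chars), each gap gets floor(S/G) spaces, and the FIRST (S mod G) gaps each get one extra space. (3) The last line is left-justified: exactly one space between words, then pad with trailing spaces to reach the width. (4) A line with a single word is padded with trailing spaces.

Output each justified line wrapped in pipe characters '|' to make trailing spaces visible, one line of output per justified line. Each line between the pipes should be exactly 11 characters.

Answer: |mineral    |
|stone sweet|
|play     in|
|valley     |
|garden     |
|metal   cup|
|bridge     |
|black      |

Derivation:
Line 1: ['mineral'] (min_width=7, slack=4)
Line 2: ['stone', 'sweet'] (min_width=11, slack=0)
Line 3: ['play', 'in'] (min_width=7, slack=4)
Line 4: ['valley'] (min_width=6, slack=5)
Line 5: ['garden'] (min_width=6, slack=5)
Line 6: ['metal', 'cup'] (min_width=9, slack=2)
Line 7: ['bridge'] (min_width=6, slack=5)
Line 8: ['black'] (min_width=5, slack=6)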